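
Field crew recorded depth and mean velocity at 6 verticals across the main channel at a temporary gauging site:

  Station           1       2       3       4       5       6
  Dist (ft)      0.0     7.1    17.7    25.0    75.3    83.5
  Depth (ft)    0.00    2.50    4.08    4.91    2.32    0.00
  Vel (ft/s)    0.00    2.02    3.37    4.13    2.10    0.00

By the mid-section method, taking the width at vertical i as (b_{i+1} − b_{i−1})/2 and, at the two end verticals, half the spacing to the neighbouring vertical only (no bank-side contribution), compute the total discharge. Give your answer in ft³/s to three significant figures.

894 ft³/s

w_2 = (17.7 − 0.0)/2 = 8.85 ft; q_2 = 2.02 × 2.50 × 8.85 = 44.69 ft³/s
w_3 = (25.0 − 7.1)/2 = 8.95 ft; q_3 = 3.37 × 4.08 × 8.95 = 123.1 ft³/s
w_4 = (75.3 − 17.7)/2 = 28.8 ft; q_4 = 4.13 × 4.91 × 28.8 = 584.0 ft³/s
w_5 = (83.5 − 25.0)/2 = 29.25 ft; q_5 = 2.10 × 2.32 × 29.25 = 142.5 ft³/s
Stations 1, 6 contribute zero (depth or velocity is 0).
Q = Σ qᵢ = 894.3 ft³/s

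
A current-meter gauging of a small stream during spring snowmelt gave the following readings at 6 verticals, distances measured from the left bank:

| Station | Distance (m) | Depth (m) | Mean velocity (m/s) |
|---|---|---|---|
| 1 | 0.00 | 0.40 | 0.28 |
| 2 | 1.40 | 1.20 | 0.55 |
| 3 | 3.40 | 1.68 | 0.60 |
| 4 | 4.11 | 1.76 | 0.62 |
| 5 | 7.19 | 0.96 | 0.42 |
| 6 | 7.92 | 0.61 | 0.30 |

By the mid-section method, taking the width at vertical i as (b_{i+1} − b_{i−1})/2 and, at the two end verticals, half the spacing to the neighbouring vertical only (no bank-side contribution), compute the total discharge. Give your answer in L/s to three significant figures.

w_1 = (1.40 − 0.00)/2 = 0.7 m; q_1 = 0.28 × 0.40 × 0.7 = 0.07840 m³/s
w_2 = (3.40 − 0.00)/2 = 1.7 m; q_2 = 0.55 × 1.20 × 1.7 = 1.122 m³/s
w_3 = (4.11 − 1.40)/2 = 1.355 m; q_3 = 0.60 × 1.68 × 1.355 = 1.366 m³/s
w_4 = (7.19 − 3.40)/2 = 1.895 m; q_4 = 0.62 × 1.76 × 1.895 = 2.068 m³/s
w_5 = (7.92 − 4.11)/2 = 1.905 m; q_5 = 0.42 × 0.96 × 1.905 = 0.7681 m³/s
w_6 = (7.92 − 7.19)/2 = 0.365 m; q_6 = 0.30 × 0.61 × 0.365 = 0.06680 m³/s
Q = Σ qᵢ = 5.469 m³/s
= 5.469 × 1000 = 5469 L/s

5470 L/s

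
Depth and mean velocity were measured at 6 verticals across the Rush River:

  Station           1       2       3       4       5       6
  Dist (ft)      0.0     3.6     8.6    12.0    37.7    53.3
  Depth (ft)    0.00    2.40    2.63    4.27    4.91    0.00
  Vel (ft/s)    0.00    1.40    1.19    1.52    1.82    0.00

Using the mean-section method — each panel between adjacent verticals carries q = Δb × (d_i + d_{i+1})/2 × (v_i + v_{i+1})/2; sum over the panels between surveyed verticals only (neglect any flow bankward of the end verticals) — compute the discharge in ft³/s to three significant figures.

267 ft³/s

Panel 1-2: Δb = 3.6 ft, d̄ = (0.00+2.40)/2 = 1.2, v̄ = (0.00+1.40)/2 = 0.7 → q = 3.6×1.2×0.7 = 3.024 ft³/s
Panel 2-3: Δb = 5 ft, d̄ = (2.40+2.63)/2 = 2.515, v̄ = (1.40+1.19)/2 = 1.295 → q = 5×2.515×1.295 = 16.28 ft³/s
Panel 3-4: Δb = 3.4 ft, d̄ = (2.63+4.27)/2 = 3.45, v̄ = (1.19+1.52)/2 = 1.355 → q = 3.4×3.45×1.355 = 15.89 ft³/s
Panel 4-5: Δb = 25.7 ft, d̄ = (4.27+4.91)/2 = 4.59, v̄ = (1.52+1.82)/2 = 1.67 → q = 25.7×4.59×1.67 = 197.0 ft³/s
Panel 5-6: Δb = 15.6 ft, d̄ = (4.91+0.00)/2 = 2.455, v̄ = (1.82+0.00)/2 = 0.91 → q = 15.6×2.455×0.91 = 34.85 ft³/s
Q = Σ q = 267.1 ft³/s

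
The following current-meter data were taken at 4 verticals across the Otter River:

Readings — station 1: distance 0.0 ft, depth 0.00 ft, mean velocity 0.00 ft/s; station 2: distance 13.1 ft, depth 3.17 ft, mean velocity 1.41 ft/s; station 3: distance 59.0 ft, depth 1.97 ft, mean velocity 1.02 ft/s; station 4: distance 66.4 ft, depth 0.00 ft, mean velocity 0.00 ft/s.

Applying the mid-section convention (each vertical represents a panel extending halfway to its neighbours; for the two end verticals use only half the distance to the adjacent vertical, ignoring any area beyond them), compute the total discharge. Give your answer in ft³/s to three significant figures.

w_2 = (59.0 − 0.0)/2 = 29.5 ft; q_2 = 1.41 × 3.17 × 29.5 = 131.9 ft³/s
w_3 = (66.4 − 13.1)/2 = 26.65 ft; q_3 = 1.02 × 1.97 × 26.65 = 53.55 ft³/s
Stations 1, 4 contribute zero (depth or velocity is 0).
Q = Σ qᵢ = 185.4 ft³/s

185 ft³/s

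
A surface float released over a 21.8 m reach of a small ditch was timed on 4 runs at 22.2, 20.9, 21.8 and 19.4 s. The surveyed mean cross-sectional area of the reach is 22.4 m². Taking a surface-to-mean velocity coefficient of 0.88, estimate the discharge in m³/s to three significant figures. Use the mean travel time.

20.4 m³/s

t̄ = (22.2 + 20.9 + 21.8 + 19.4) / 4 = 21.075 s
v_surface = L / t̄ = 21.8 / 21.075 = 1.034 m/s
v_mean = 0.88 × 1.034 = 0.9103 m/s
Q = A × v_mean = 22.4 × 0.9103 = 20.39 m³/s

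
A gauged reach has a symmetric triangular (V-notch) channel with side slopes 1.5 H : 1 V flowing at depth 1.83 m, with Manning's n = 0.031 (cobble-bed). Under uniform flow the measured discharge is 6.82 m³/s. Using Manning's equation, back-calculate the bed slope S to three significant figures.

A = z·y² = 1.5×1.83² = 5.023 m²
P = 2y√(1+z²) = 2×1.83×√(1+1.5²) = 6.598 m
R = A/P = 5.023/6.598 = 0.7613 m
S = (Q·n / (1·A·R^(2/3)))² = (6.82×0.031 / (1×5.023×0.8338))² = 0.002548

0.00255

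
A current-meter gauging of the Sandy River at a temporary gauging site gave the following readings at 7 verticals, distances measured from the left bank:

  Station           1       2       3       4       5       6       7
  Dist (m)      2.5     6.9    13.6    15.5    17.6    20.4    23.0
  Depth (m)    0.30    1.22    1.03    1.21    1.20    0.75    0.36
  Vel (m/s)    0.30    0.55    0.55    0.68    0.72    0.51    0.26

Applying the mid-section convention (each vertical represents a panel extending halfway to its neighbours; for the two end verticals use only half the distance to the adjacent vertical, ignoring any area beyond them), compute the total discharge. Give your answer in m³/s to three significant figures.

w_1 = (6.9 − 2.5)/2 = 2.2 m; q_1 = 0.30 × 0.30 × 2.2 = 0.1980 m³/s
w_2 = (13.6 − 2.5)/2 = 5.55 m; q_2 = 0.55 × 1.22 × 5.55 = 3.724 m³/s
w_3 = (15.5 − 6.9)/2 = 4.3 m; q_3 = 0.55 × 1.03 × 4.3 = 2.436 m³/s
w_4 = (17.6 − 13.6)/2 = 2 m; q_4 = 0.68 × 1.21 × 2 = 1.646 m³/s
w_5 = (20.4 − 15.5)/2 = 2.45 m; q_5 = 0.72 × 1.20 × 2.45 = 2.117 m³/s
w_6 = (23.0 − 17.6)/2 = 2.7 m; q_6 = 0.51 × 0.75 × 2.7 = 1.033 m³/s
w_7 = (23.0 − 20.4)/2 = 1.3 m; q_7 = 0.26 × 0.36 × 1.3 = 0.1217 m³/s
Q = Σ qᵢ = 11.27 m³/s

11.3 m³/s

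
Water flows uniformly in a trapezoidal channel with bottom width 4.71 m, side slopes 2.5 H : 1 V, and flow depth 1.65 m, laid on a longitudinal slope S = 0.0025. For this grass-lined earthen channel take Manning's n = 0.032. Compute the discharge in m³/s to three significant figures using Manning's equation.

23.9 m³/s

A = (b + z·y)·y = (4.71 + 2.5×1.65)×1.65 = 14.58 m²
P = b + 2y√(1+z²) = 4.71 + 2×1.65×√(1+2.5²) = 13.60 m
R = A/P = 14.58/13.60 = 1.072 m
Q = (1/n)·A·R^(2/3)·S^(1/2) = (1/0.032) × 14.58 × 1.072^(2/3) × 0.0025^(1/2) = 23.86 m³/s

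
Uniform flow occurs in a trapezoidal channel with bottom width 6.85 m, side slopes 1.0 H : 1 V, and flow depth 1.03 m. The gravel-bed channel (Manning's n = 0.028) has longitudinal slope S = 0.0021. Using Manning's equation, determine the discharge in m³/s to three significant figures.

11.7 m³/s

A = (b + z·y)·y = (6.85 + 1.0×1.03)×1.03 = 8.116 m²
P = b + 2y√(1+z²) = 6.85 + 2×1.03×√(1+1.0²) = 9.763 m
R = A/P = 8.116/9.763 = 0.8313 m
Q = (1/n)·A·R^(2/3)·S^(1/2) = (1/0.028) × 8.116 × 0.8313^(2/3) × 0.0021^(1/2) = 11.74 m³/s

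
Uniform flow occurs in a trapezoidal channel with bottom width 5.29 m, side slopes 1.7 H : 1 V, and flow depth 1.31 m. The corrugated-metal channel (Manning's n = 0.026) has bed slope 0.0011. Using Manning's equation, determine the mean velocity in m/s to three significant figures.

A = (b + z·y)·y = (5.29 + 1.7×1.31)×1.31 = 9.847 m²
P = b + 2y√(1+z²) = 5.29 + 2×1.31×√(1+1.7²) = 10.46 m
R = A/P = 9.847/10.46 = 0.9417 m
Q = (1/n)·A·R^(2/3)·S^(1/2) = (1/0.026) × 9.847 × 0.9417^(2/3) × 0.0011^(1/2) = 12.07 m³/s
V = Q/A = 12.07/9.847 = 1.226 m/s

1.23 m/s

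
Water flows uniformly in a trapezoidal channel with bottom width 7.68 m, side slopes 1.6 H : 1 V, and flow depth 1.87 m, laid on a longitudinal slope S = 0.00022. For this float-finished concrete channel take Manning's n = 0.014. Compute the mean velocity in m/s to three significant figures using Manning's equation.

A = (b + z·y)·y = (7.68 + 1.6×1.87)×1.87 = 19.96 m²
P = b + 2y√(1+z²) = 7.68 + 2×1.87×√(1+1.6²) = 14.74 m
R = A/P = 19.96/14.74 = 1.354 m
Q = (1/n)·A·R^(2/3)·S^(1/2) = (1/0.014) × 19.96 × 1.354^(2/3) × 0.00022^(1/2) = 25.88 m³/s
V = Q/A = 25.88/19.96 = 1.297 m/s

1.30 m/s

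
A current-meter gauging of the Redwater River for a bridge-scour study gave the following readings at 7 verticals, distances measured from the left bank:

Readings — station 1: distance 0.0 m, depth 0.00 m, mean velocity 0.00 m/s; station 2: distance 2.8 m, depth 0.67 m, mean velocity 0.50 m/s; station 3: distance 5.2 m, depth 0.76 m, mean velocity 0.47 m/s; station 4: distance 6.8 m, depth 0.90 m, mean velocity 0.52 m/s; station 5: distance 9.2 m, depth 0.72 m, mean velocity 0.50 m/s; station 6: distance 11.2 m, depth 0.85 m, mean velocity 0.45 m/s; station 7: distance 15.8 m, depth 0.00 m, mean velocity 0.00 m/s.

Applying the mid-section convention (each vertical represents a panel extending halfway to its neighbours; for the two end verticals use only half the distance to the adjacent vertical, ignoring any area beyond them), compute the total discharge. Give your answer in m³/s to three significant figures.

4.58 m³/s

w_2 = (5.2 − 0.0)/2 = 2.6 m; q_2 = 0.50 × 0.67 × 2.6 = 0.8710 m³/s
w_3 = (6.8 − 2.8)/2 = 2 m; q_3 = 0.47 × 0.76 × 2 = 0.7144 m³/s
w_4 = (9.2 − 5.2)/2 = 2 m; q_4 = 0.52 × 0.90 × 2 = 0.9360 m³/s
w_5 = (11.2 − 6.8)/2 = 2.2 m; q_5 = 0.50 × 0.72 × 2.2 = 0.7920 m³/s
w_6 = (15.8 − 9.2)/2 = 3.3 m; q_6 = 0.45 × 0.85 × 3.3 = 1.262 m³/s
Stations 1, 7 contribute zero (depth or velocity is 0).
Q = Σ qᵢ = 4.576 m³/s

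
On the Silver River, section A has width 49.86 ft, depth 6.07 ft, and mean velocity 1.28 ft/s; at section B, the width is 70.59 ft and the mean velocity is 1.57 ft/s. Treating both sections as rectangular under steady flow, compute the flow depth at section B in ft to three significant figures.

Q = A₁V₁ = (49.86×6.07) × 1.28 = 387.4 ft³/s
d₂ = Q/(b₂ V₂) = 387.4/(70.59×1.57) = 3.495 ft

3.50 ft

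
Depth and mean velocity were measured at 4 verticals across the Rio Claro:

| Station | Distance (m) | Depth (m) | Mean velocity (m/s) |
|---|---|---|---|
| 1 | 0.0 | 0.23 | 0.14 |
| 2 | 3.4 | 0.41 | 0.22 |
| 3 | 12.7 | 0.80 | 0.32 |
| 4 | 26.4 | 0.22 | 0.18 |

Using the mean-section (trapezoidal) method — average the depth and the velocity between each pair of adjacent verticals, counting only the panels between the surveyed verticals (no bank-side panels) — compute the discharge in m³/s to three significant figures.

Panel 1-2: Δb = 3.4 m, d̄ = (0.23+0.41)/2 = 0.32, v̄ = (0.14+0.22)/2 = 0.18 → q = 3.4×0.32×0.18 = 0.1958 m³/s
Panel 2-3: Δb = 9.3 m, d̄ = (0.41+0.80)/2 = 0.605, v̄ = (0.22+0.32)/2 = 0.27 → q = 9.3×0.605×0.27 = 1.519 m³/s
Panel 3-4: Δb = 13.7 m, d̄ = (0.80+0.22)/2 = 0.51, v̄ = (0.32+0.18)/2 = 0.25 → q = 13.7×0.51×0.25 = 1.747 m³/s
Q = Σ q = 3.462 m³/s

3.46 m³/s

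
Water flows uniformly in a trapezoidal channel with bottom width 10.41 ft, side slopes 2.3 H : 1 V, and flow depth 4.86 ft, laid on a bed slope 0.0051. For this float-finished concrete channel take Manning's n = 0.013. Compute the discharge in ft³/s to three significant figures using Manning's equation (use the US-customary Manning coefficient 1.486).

1790 ft³/s

A = (b + z·y)·y = (10.41 + 2.3×4.86)×4.86 = 104.9 ft²
P = b + 2y√(1+z²) = 10.41 + 2×4.86×√(1+2.3²) = 34.79 ft
R = A/P = 104.9/34.79 = 3.016 ft
Q = (1.486/n)·A·R^(2/3)·S^(1/2) = (1.486/0.013) × 104.9 × 3.016^(2/3) × 0.0051^(1/2) = 1788 ft³/s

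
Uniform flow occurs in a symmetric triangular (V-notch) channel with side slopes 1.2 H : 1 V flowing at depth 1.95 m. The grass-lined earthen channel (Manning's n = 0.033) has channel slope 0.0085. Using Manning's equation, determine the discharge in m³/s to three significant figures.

10.5 m³/s

A = z·y² = 1.2×1.95² = 4.563 m²
P = 2y√(1+z²) = 2×1.95×√(1+1.2²) = 6.092 m
R = A/P = 4.563/6.092 = 0.7490 m
Q = (1/n)·A·R^(2/3)·S^(1/2) = (1/0.033) × 4.563 × 0.7490^(2/3) × 0.0085^(1/2) = 10.51 m³/s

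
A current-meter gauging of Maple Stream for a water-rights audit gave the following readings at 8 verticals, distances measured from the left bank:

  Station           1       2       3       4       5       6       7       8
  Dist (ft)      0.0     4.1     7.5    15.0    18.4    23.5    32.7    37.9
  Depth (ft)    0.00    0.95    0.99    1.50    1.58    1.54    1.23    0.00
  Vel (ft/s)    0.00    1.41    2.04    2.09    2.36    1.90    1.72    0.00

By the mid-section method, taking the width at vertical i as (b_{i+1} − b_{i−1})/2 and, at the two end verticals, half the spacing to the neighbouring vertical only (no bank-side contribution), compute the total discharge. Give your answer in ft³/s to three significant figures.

85.1 ft³/s

w_2 = (7.5 − 0.0)/2 = 3.75 ft; q_2 = 1.41 × 0.95 × 3.75 = 5.023 ft³/s
w_3 = (15.0 − 4.1)/2 = 5.45 ft; q_3 = 2.04 × 0.99 × 5.45 = 11.01 ft³/s
w_4 = (18.4 − 7.5)/2 = 5.45 ft; q_4 = 2.09 × 1.50 × 5.45 = 17.09 ft³/s
w_5 = (23.5 − 15.0)/2 = 4.25 ft; q_5 = 2.36 × 1.58 × 4.25 = 15.85 ft³/s
w_6 = (32.7 − 18.4)/2 = 7.15 ft; q_6 = 1.90 × 1.54 × 7.15 = 20.92 ft³/s
w_7 = (37.9 − 23.5)/2 = 7.2 ft; q_7 = 1.72 × 1.23 × 7.2 = 15.23 ft³/s
Stations 1, 8 contribute zero (depth or velocity is 0).
Q = Σ qᵢ = 85.12 ft³/s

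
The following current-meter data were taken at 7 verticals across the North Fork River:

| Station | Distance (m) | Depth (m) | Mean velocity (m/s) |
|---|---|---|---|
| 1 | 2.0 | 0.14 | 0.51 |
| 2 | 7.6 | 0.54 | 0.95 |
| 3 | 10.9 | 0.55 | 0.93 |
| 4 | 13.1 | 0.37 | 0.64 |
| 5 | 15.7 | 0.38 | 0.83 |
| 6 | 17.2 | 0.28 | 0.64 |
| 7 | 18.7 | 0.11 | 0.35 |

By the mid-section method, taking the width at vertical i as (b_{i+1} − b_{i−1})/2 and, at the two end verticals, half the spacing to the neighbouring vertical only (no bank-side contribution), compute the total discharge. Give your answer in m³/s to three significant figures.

5.40 m³/s

w_1 = (7.6 − 2.0)/2 = 2.8 m; q_1 = 0.51 × 0.14 × 2.8 = 0.1999 m³/s
w_2 = (10.9 − 2.0)/2 = 4.45 m; q_2 = 0.95 × 0.54 × 4.45 = 2.283 m³/s
w_3 = (13.1 − 7.6)/2 = 2.75 m; q_3 = 0.93 × 0.55 × 2.75 = 1.407 m³/s
w_4 = (15.7 − 10.9)/2 = 2.4 m; q_4 = 0.64 × 0.37 × 2.4 = 0.5683 m³/s
w_5 = (17.2 − 13.1)/2 = 2.05 m; q_5 = 0.83 × 0.38 × 2.05 = 0.6466 m³/s
w_6 = (18.7 − 15.7)/2 = 1.5 m; q_6 = 0.64 × 0.28 × 1.5 = 0.2688 m³/s
w_7 = (18.7 − 17.2)/2 = 0.75 m; q_7 = 0.35 × 0.11 × 0.75 = 0.02888 m³/s
Q = Σ qᵢ = 5.402 m³/s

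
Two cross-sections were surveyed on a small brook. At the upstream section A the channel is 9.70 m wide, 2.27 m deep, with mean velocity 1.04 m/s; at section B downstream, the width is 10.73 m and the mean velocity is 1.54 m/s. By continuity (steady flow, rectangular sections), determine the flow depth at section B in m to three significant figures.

Q = A₁V₁ = (9.70×2.27) × 1.04 = 22.90 m³/s
d₂ = Q/(b₂ V₂) = 22.90/(10.73×1.54) = 1.386 m

1.39 m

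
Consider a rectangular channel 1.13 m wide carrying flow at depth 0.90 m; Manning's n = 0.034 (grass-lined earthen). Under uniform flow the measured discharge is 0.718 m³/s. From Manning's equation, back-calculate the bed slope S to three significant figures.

A = b·y = 1.13 × 0.90 = 1.017 m²
P = b + 2y = 1.13 + 2×0.90 = 2.930 m
R = A/P = 1.017/2.930 = 0.3471 m
S = (Q·n / (1·A·R^(2/3)))² = (0.718×0.034 / (1×1.017×0.4939))² = 0.002362

0.00236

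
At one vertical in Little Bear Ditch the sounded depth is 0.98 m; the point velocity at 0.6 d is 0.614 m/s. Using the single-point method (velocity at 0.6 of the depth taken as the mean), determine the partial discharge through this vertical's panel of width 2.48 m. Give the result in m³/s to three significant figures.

v̄ = v₀.₆ = 0.614 m/s
q = v̄ × d × w = 0.6140 × 0.98 × 2.48 = 1.492 m³/s

1.49 m³/s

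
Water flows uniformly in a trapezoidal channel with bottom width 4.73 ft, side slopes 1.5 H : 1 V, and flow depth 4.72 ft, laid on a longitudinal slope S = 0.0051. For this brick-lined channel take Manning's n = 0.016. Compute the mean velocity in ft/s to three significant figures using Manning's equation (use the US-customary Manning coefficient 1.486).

12.4 ft/s

A = (b + z·y)·y = (4.73 + 1.5×4.72)×4.72 = 55.74 ft²
P = b + 2y√(1+z²) = 4.73 + 2×4.72×√(1+1.5²) = 21.75 ft
R = A/P = 55.74/21.75 = 2.563 ft
Q = (1.486/n)·A·R^(2/3)·S^(1/2) = (1.486/0.016) × 55.74 × 2.563^(2/3) × 0.0051^(1/2) = 692.4 ft³/s
V = Q/A = 692.4/55.74 = 12.42 ft/s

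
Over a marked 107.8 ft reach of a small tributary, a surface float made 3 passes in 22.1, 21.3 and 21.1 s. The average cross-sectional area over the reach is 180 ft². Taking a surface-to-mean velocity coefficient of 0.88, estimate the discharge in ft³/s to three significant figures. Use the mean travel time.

t̄ = (22.1 + 21.3 + 21.1) / 3 = 21.5 s
v_surface = L / t̄ = 107.8 / 21.5 = 5.014 ft/s
v_mean = 0.88 × 5.014 = 4.412 ft/s
Q = A × v_mean = 180 × 4.412 = 794.2 ft³/s

794 ft³/s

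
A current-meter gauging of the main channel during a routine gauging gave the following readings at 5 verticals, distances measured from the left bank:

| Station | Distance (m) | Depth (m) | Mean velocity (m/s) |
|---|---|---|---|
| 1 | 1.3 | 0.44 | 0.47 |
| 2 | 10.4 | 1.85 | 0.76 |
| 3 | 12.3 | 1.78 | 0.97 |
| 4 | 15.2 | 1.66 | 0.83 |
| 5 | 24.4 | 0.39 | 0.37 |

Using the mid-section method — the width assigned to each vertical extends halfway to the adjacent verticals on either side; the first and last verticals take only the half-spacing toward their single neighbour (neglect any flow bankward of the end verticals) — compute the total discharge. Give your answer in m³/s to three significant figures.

w_1 = (10.4 − 1.3)/2 = 4.55 m; q_1 = 0.47 × 0.44 × 4.55 = 0.9409 m³/s
w_2 = (12.3 − 1.3)/2 = 5.5 m; q_2 = 0.76 × 1.85 × 5.5 = 7.733 m³/s
w_3 = (15.2 − 10.4)/2 = 2.4 m; q_3 = 0.97 × 1.78 × 2.4 = 4.144 m³/s
w_4 = (24.4 − 12.3)/2 = 6.05 m; q_4 = 0.83 × 1.66 × 6.05 = 8.336 m³/s
w_5 = (24.4 − 15.2)/2 = 4.6 m; q_5 = 0.37 × 0.39 × 4.6 = 0.6638 m³/s
Q = Σ qᵢ = 21.82 m³/s

21.8 m³/s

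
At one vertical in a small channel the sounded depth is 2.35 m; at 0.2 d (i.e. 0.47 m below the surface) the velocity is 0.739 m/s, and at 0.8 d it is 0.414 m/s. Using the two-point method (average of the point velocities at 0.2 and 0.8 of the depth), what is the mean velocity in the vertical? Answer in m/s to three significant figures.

0.577 m/s

v̄ = (0.739 + 0.414) / 2 = 0.5765 m/s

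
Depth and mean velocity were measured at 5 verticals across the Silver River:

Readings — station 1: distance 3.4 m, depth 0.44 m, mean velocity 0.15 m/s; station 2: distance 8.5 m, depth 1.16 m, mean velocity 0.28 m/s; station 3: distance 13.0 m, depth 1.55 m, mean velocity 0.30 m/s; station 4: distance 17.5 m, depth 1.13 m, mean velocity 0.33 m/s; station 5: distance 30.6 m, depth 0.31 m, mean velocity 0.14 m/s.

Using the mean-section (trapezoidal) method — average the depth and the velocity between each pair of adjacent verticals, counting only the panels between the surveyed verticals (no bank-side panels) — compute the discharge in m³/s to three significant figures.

6.76 m³/s

Panel 1-2: Δb = 5.1 m, d̄ = (0.44+1.16)/2 = 0.8, v̄ = (0.15+0.28)/2 = 0.215 → q = 5.1×0.8×0.215 = 0.8772 m³/s
Panel 2-3: Δb = 4.5 m, d̄ = (1.16+1.55)/2 = 1.355, v̄ = (0.28+0.30)/2 = 0.29 → q = 4.5×1.355×0.29 = 1.768 m³/s
Panel 3-4: Δb = 4.5 m, d̄ = (1.55+1.13)/2 = 1.34, v̄ = (0.30+0.33)/2 = 0.315 → q = 4.5×1.34×0.315 = 1.899 m³/s
Panel 4-5: Δb = 13.1 m, d̄ = (1.13+0.31)/2 = 0.72, v̄ = (0.33+0.14)/2 = 0.235 → q = 13.1×0.72×0.235 = 2.217 m³/s
Q = Σ q = 6.761 m³/s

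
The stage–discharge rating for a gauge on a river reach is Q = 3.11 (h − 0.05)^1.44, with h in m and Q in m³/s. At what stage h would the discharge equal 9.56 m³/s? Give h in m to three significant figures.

h − h₀ = (Q/C)^(1/b) = (9.56/3.11)^(1/1.44) = 2.181 m
h = 0.05 + 2.181 = 2.231 m

2.23 m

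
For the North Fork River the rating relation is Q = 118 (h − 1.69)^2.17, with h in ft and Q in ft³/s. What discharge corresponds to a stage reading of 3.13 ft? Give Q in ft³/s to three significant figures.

260 ft³/s

Q = 118 × (3.13 − 1.69)^2.17 = 118 × 1.44^2.17 = 260.3 ft³/s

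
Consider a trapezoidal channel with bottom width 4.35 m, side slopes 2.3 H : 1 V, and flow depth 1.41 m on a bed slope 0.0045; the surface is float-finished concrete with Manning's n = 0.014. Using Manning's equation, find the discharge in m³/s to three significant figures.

49.1 m³/s

A = (b + z·y)·y = (4.35 + 2.3×1.41)×1.41 = 10.71 m²
P = b + 2y√(1+z²) = 4.35 + 2×1.41×√(1+2.3²) = 11.42 m
R = A/P = 10.71/11.42 = 0.9373 m
Q = (1/n)·A·R^(2/3)·S^(1/2) = (1/0.014) × 10.71 × 0.9373^(2/3) × 0.0045^(1/2) = 49.13 m³/s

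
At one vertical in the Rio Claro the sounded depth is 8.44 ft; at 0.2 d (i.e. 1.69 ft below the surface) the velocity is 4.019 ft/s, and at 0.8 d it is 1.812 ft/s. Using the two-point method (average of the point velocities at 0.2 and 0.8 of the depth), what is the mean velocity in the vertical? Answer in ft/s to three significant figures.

2.92 ft/s

v̄ = (4.019 + 1.812) / 2 = 2.916 ft/s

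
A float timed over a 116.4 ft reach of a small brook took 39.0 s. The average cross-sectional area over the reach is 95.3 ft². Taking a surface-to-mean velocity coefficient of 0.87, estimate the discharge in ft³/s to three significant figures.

v_surface = L / t̄ = 116.4 / 39 = 2.985 ft/s
v_mean = 0.87 × 2.985 = 2.597 ft/s
Q = A × v_mean = 95.3 × 2.597 = 247.5 ft³/s

247 ft³/s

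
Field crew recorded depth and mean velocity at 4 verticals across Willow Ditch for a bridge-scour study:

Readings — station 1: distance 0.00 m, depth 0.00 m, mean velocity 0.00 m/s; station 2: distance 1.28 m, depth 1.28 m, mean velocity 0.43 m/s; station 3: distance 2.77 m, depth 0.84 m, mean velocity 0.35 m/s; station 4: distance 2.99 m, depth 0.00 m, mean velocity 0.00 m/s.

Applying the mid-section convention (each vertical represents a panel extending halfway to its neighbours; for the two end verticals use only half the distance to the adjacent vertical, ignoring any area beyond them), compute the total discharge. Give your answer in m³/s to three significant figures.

w_2 = (2.77 − 0.00)/2 = 1.385 m; q_2 = 0.43 × 1.28 × 1.385 = 0.7623 m³/s
w_3 = (2.99 − 1.28)/2 = 0.855 m; q_3 = 0.35 × 0.84 × 0.855 = 0.2514 m³/s
Stations 1, 4 contribute zero (depth or velocity is 0).
Q = Σ qᵢ = 1.014 m³/s

1.01 m³/s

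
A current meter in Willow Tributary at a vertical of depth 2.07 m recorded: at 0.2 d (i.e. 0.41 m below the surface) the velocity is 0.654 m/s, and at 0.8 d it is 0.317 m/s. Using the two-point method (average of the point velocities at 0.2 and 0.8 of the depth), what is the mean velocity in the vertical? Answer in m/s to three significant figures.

v̄ = (0.654 + 0.317) / 2 = 0.4855 m/s

0.486 m/s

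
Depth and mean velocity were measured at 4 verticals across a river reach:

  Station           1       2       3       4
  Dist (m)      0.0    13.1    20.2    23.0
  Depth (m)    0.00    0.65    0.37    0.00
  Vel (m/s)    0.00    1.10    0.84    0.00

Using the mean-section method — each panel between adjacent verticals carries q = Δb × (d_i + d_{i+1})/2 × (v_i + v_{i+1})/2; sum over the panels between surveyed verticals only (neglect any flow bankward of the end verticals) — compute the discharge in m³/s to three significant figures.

Panel 1-2: Δb = 13.1 m, d̄ = (0.00+0.65)/2 = 0.325, v̄ = (0.00+1.10)/2 = 0.55 → q = 13.1×0.325×0.55 = 2.342 m³/s
Panel 2-3: Δb = 7.1 m, d̄ = (0.65+0.37)/2 = 0.51, v̄ = (1.10+0.84)/2 = 0.97 → q = 7.1×0.51×0.97 = 3.512 m³/s
Panel 3-4: Δb = 2.8 m, d̄ = (0.37+0.00)/2 = 0.185, v̄ = (0.84+0.00)/2 = 0.42 → q = 2.8×0.185×0.42 = 0.2176 m³/s
Q = Σ q = 6.072 m³/s

6.07 m³/s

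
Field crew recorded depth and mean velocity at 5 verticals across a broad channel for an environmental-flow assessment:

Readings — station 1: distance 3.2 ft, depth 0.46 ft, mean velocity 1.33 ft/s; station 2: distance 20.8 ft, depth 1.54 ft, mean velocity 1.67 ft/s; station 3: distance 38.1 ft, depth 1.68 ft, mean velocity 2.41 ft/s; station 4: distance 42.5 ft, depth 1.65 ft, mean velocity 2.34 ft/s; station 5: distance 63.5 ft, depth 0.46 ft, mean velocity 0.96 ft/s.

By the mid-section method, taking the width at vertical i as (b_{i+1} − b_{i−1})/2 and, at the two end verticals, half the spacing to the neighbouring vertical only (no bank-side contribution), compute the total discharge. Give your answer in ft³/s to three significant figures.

w_1 = (20.8 − 3.2)/2 = 8.8 ft; q_1 = 1.33 × 0.46 × 8.8 = 5.384 ft³/s
w_2 = (38.1 − 3.2)/2 = 17.45 ft; q_2 = 1.67 × 1.54 × 17.45 = 44.88 ft³/s
w_3 = (42.5 − 20.8)/2 = 10.85 ft; q_3 = 2.41 × 1.68 × 10.85 = 43.93 ft³/s
w_4 = (63.5 − 38.1)/2 = 12.7 ft; q_4 = 2.34 × 1.65 × 12.7 = 49.03 ft³/s
w_5 = (63.5 − 42.5)/2 = 10.5 ft; q_5 = 0.96 × 0.46 × 10.5 = 4.637 ft³/s
Q = Σ qᵢ = 147.9 ft³/s

148 ft³/s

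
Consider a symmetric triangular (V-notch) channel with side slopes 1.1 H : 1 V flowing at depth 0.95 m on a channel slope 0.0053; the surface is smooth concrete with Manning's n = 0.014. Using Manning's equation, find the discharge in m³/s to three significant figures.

2.57 m³/s

A = z·y² = 1.1×0.95² = 0.9928 m²
P = 2y√(1+z²) = 2×0.95×√(1+1.1²) = 2.825 m
R = A/P = 0.9928/2.825 = 0.3515 m
Q = (1/n)·A·R^(2/3)·S^(1/2) = (1/0.014) × 0.9928 × 0.3515^(2/3) × 0.0053^(1/2) = 2.571 m³/s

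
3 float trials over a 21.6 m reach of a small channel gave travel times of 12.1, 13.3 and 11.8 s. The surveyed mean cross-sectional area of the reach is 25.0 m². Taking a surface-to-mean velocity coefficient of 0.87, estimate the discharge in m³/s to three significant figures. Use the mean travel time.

t̄ = (12.1 + 13.3 + 11.8) / 3 = 12.4 s
v_surface = L / t̄ = 21.6 / 12.4 = 1.742 m/s
v_mean = 0.87 × 1.742 = 1.515 m/s
Q = A × v_mean = 25.0 × 1.515 = 37.89 m³/s

37.9 m³/s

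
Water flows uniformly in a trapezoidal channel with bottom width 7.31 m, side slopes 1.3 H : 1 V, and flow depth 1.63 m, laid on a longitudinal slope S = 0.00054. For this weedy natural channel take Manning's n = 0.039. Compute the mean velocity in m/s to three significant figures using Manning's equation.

A = (b + z·y)·y = (7.31 + 1.3×1.63)×1.63 = 15.37 m²
P = b + 2y√(1+z²) = 7.31 + 2×1.63×√(1+1.3²) = 12.66 m
R = A/P = 15.37/12.66 = 1.214 m
Q = (1/n)·A·R^(2/3)·S^(1/2) = (1/0.039) × 15.37 × 1.214^(2/3) × 0.00054^(1/2) = 10.42 m³/s
V = Q/A = 10.42/15.37 = 0.6782 m/s

0.678 m/s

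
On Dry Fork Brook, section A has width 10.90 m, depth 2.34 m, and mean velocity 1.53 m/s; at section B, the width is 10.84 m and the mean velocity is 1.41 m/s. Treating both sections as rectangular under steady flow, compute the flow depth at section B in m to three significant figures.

2.55 m

Q = A₁V₁ = (10.90×2.34) × 1.53 = 39.02 m³/s
d₂ = Q/(b₂ V₂) = 39.02/(10.84×1.41) = 2.553 m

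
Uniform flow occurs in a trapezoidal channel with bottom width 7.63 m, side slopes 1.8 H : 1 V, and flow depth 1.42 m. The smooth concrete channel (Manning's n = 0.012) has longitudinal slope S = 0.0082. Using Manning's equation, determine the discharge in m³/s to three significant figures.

114 m³/s

A = (b + z·y)·y = (7.63 + 1.8×1.42)×1.42 = 14.46 m²
P = b + 2y√(1+z²) = 7.63 + 2×1.42×√(1+1.8²) = 13.48 m
R = A/P = 14.46/13.48 = 1.073 m
Q = (1/n)·A·R^(2/3)·S^(1/2) = (1/0.012) × 14.46 × 1.073^(2/3) × 0.0082^(1/2) = 114.4 m³/s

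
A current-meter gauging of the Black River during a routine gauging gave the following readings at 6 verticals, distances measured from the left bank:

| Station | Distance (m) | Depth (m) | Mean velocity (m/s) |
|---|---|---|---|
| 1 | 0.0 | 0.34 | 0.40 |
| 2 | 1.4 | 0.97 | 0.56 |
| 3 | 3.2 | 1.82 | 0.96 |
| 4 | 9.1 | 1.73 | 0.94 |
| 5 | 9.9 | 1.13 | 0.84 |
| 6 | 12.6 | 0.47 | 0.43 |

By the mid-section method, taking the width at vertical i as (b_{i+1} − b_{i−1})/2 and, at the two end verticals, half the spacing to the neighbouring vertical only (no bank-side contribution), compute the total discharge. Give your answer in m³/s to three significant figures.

15.1 m³/s

w_1 = (1.4 − 0.0)/2 = 0.7 m; q_1 = 0.40 × 0.34 × 0.7 = 0.09520 m³/s
w_2 = (3.2 − 0.0)/2 = 1.6 m; q_2 = 0.56 × 0.97 × 1.6 = 0.8691 m³/s
w_3 = (9.1 − 1.4)/2 = 3.85 m; q_3 = 0.96 × 1.82 × 3.85 = 6.727 m³/s
w_4 = (9.9 − 3.2)/2 = 3.35 m; q_4 = 0.94 × 1.73 × 3.35 = 5.448 m³/s
w_5 = (12.6 − 9.1)/2 = 1.75 m; q_5 = 0.84 × 1.13 × 1.75 = 1.661 m³/s
w_6 = (12.6 − 9.9)/2 = 1.35 m; q_6 = 0.43 × 0.47 × 1.35 = 0.2728 m³/s
Q = Σ qᵢ = 15.07 m³/s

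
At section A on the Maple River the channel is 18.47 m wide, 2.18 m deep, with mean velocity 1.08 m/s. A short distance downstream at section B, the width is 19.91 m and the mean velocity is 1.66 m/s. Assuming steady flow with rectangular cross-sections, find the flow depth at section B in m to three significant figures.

1.32 m

Q = A₁V₁ = (18.47×2.18) × 1.08 = 43.49 m³/s
d₂ = Q/(b₂ V₂) = 43.49/(19.91×1.66) = 1.316 m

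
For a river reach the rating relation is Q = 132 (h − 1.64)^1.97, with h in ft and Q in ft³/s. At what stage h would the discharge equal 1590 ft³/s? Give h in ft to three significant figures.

5.18 ft

h − h₀ = (Q/C)^(1/b) = (1590/132)^(1/1.97) = 3.537 ft
h = 1.64 + 3.537 = 5.177 ft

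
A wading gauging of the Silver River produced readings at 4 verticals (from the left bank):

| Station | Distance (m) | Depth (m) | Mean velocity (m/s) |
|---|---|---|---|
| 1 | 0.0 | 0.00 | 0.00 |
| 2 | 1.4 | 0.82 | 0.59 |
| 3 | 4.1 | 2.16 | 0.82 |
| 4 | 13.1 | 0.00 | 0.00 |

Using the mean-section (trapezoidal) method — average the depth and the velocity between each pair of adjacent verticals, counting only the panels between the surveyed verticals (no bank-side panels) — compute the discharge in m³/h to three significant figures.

25200 m³/h

Panel 1-2: Δb = 1.4 m, d̄ = (0.00+0.82)/2 = 0.41, v̄ = (0.00+0.59)/2 = 0.295 → q = 1.4×0.41×0.295 = 0.1693 m³/s
Panel 2-3: Δb = 2.7 m, d̄ = (0.82+2.16)/2 = 1.49, v̄ = (0.59+0.82)/2 = 0.705 → q = 2.7×1.49×0.705 = 2.836 m³/s
Panel 3-4: Δb = 9 m, d̄ = (2.16+0.00)/2 = 1.08, v̄ = (0.82+0.00)/2 = 0.41 → q = 9×1.08×0.41 = 3.985 m³/s
Q = Σ q = 6.991 m³/s
= 6.991 × 3600 = 25170 m³/h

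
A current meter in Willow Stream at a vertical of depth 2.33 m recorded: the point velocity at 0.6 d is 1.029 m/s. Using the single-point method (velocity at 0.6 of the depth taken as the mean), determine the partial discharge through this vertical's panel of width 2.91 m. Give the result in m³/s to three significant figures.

v̄ = v₀.₆ = 1.029 m/s
q = v̄ × d × w = 1.029 × 2.33 × 2.91 = 6.977 m³/s

6.98 m³/s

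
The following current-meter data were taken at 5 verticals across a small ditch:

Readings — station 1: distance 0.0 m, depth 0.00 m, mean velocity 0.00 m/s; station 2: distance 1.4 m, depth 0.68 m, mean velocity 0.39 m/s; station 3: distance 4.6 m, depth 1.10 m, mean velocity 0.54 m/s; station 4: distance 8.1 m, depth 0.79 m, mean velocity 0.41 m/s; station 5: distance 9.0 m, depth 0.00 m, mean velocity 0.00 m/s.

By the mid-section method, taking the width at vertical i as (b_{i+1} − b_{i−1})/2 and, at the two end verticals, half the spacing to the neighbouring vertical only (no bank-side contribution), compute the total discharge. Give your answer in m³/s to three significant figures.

3.31 m³/s

w_2 = (4.6 − 0.0)/2 = 2.3 m; q_2 = 0.39 × 0.68 × 2.3 = 0.6100 m³/s
w_3 = (8.1 − 1.4)/2 = 3.35 m; q_3 = 0.54 × 1.10 × 3.35 = 1.990 m³/s
w_4 = (9.0 − 4.6)/2 = 2.2 m; q_4 = 0.41 × 0.79 × 2.2 = 0.7126 m³/s
Stations 1, 5 contribute zero (depth or velocity is 0).
Q = Σ qᵢ = 3.312 m³/s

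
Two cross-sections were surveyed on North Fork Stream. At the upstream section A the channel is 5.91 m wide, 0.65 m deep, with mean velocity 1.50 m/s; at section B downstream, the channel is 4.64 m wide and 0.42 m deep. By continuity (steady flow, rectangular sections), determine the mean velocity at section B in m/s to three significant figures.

Q = A₁V₁ = (5.91×0.65) × 1.50 = 5.762 m³/s
A₂ = 4.64 × 0.42 = 1.949 m²
V₂ = Q/A₂ = 5.762/1.949 = 2.957 m/s

2.96 m/s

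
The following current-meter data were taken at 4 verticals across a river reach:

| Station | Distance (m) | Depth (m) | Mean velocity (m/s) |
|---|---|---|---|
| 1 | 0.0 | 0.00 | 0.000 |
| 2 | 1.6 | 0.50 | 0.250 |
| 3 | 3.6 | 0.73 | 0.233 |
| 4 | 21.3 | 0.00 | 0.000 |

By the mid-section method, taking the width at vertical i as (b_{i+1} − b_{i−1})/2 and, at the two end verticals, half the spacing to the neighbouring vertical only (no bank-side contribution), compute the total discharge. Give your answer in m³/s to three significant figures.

1.90 m³/s

w_2 = (3.6 − 0.0)/2 = 1.8 m; q_2 = 0.250 × 0.50 × 1.8 = 0.2250 m³/s
w_3 = (21.3 − 1.6)/2 = 9.85 m; q_3 = 0.233 × 0.73 × 9.85 = 1.675 m³/s
Stations 1, 4 contribute zero (depth or velocity is 0).
Q = Σ qᵢ = 1.900 m³/s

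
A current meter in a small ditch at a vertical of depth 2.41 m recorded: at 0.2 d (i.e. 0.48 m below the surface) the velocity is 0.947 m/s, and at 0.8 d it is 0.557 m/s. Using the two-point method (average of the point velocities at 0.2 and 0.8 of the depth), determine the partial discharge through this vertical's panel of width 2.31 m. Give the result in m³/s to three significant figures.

v̄ = (0.947 + 0.557) / 2 = 0.7520 m/s
q = v̄ × d × w = 0.7520 × 2.41 × 2.31 = 4.186 m³/s

4.19 m³/s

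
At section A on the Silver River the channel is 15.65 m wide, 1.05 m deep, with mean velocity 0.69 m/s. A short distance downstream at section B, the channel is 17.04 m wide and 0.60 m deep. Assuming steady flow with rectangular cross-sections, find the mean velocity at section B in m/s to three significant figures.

Q = A₁V₁ = (15.65×1.05) × 0.69 = 11.34 m³/s
A₂ = 17.04 × 0.60 = 10.22 m²
V₂ = Q/A₂ = 11.34/10.22 = 1.109 m/s

1.11 m/s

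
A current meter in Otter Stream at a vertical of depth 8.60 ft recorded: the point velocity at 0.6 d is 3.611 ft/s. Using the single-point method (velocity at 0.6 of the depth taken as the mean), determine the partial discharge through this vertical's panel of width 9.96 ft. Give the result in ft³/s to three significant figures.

v̄ = v₀.₆ = 3.611 ft/s
q = v̄ × d × w = 3.611 × 8.60 × 9.96 = 309.3 ft³/s

309 ft³/s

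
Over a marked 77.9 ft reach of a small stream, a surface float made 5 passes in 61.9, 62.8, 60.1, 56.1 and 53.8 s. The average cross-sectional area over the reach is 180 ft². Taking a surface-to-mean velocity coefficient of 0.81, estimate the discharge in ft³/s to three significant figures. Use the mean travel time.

193 ft³/s

t̄ = (61.9 + 62.8 + 60.1 + 56.1 + 53.8) / 5 = 58.94 s
v_surface = L / t̄ = 77.9 / 58.94 = 1.322 ft/s
v_mean = 0.81 × 1.322 = 1.071 ft/s
Q = A × v_mean = 180 × 1.071 = 192.7 ft³/s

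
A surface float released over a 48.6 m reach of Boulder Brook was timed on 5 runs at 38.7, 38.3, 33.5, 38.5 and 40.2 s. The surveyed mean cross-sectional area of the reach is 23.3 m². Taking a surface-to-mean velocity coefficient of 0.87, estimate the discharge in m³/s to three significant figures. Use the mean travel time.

t̄ = (38.7 + 38.3 + 33.5 + 38.5 + 40.2) / 5 = 37.84 s
v_surface = L / t̄ = 48.6 / 37.84 = 1.284 m/s
v_mean = 0.87 × 1.284 = 1.117 m/s
Q = A × v_mean = 23.3 × 1.117 = 26.04 m³/s

26.0 m³/s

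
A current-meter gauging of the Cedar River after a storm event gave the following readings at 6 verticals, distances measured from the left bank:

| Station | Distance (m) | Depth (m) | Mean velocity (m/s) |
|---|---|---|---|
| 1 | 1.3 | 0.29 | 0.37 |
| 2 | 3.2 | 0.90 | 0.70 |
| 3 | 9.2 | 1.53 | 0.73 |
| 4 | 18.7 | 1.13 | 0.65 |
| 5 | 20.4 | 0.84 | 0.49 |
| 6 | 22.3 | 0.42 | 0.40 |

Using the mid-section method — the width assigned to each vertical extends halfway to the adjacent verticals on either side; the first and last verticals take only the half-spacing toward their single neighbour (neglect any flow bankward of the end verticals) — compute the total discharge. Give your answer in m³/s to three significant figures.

w_1 = (3.2 − 1.3)/2 = 0.95 m; q_1 = 0.37 × 0.29 × 0.95 = 0.1019 m³/s
w_2 = (9.2 − 1.3)/2 = 3.95 m; q_2 = 0.70 × 0.90 × 3.95 = 2.489 m³/s
w_3 = (18.7 − 3.2)/2 = 7.75 m; q_3 = 0.73 × 1.53 × 7.75 = 8.656 m³/s
w_4 = (20.4 − 9.2)/2 = 5.6 m; q_4 = 0.65 × 1.13 × 5.6 = 4.113 m³/s
w_5 = (22.3 − 18.7)/2 = 1.8 m; q_5 = 0.49 × 0.84 × 1.8 = 0.7409 m³/s
w_6 = (22.3 − 20.4)/2 = 0.95 m; q_6 = 0.40 × 0.42 × 0.95 = 0.1596 m³/s
Q = Σ qᵢ = 16.26 m³/s

16.3 m³/s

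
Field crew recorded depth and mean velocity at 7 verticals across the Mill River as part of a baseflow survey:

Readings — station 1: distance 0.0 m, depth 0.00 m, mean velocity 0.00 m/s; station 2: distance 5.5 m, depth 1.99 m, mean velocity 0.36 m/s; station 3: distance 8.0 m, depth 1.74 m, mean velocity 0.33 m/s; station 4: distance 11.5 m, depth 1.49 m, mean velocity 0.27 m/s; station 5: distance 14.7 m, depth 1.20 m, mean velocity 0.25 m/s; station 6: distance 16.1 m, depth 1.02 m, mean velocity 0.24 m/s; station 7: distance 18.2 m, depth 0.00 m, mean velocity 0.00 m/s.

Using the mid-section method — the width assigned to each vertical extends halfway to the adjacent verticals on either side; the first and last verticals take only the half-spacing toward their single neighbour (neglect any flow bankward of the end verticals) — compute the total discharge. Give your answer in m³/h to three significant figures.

w_2 = (8.0 − 0.0)/2 = 4 m; q_2 = 0.36 × 1.99 × 4 = 2.866 m³/s
w_3 = (11.5 − 5.5)/2 = 3 m; q_3 = 0.33 × 1.74 × 3 = 1.723 m³/s
w_4 = (14.7 − 8.0)/2 = 3.35 m; q_4 = 0.27 × 1.49 × 3.35 = 1.348 m³/s
w_5 = (16.1 − 11.5)/2 = 2.3 m; q_5 = 0.25 × 1.20 × 2.3 = 0.6900 m³/s
w_6 = (18.2 − 14.7)/2 = 1.75 m; q_6 = 0.24 × 1.02 × 1.75 = 0.4284 m³/s
Stations 1, 7 contribute zero (depth or velocity is 0).
Q = Σ qᵢ = 7.054 m³/s
= 7.054 × 3600 = 25400 m³/h

25400 m³/h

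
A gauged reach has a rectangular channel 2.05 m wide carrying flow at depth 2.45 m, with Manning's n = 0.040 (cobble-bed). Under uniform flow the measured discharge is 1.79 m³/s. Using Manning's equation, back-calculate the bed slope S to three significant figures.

0.000313

A = b·y = 2.05 × 2.45 = 5.023 m²
P = b + 2y = 2.05 + 2×2.45 = 6.950 m
R = A/P = 5.023/6.950 = 0.7227 m
S = (Q·n / (1·A·R^(2/3)))² = (1.79×0.040 / (1×5.023×0.8053))² = 0.0003134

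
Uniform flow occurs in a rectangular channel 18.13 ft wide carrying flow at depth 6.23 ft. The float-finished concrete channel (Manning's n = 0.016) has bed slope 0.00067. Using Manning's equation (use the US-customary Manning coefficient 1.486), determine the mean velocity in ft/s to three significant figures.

A = b·y = 18.13 × 6.23 = 112.9 ft²
P = b + 2y = 18.13 + 2×6.23 = 30.59 ft
R = A/P = 112.9/30.59 = 3.692 ft
Q = (1.486/n)·A·R^(2/3)·S^(1/2) = (1.486/0.016) × 112.9 × 3.692^(2/3) × 0.00067^(1/2) = 648.7 ft³/s
V = Q/A = 648.7/112.9 = 5.743 ft/s

5.74 ft/s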